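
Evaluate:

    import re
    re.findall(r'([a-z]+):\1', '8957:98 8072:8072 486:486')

[]

Because there's exactly one group, `findall` drops the full match and keeps group 1 from each hit.
Nothing in the string satisfies the pattern, so the list is empty.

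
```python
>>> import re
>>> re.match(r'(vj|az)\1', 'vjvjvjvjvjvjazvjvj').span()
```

(0, 4)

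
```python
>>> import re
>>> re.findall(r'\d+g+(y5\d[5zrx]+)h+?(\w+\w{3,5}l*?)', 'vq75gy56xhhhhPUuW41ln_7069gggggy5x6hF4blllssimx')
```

[('y56x', 'hhhPUuW41ln_7069gggggy5x6hF4blllssimx')]

This matches one or more of a digit; then one or more of a literal 'g'; then the literal 'y5', then a digit, then one or more of one of [5zrx] (captured); then one or more of a literal 'h' (lazy); then one or more of a word character, then 3 to 5 of a word character, then zero or more of a literal 'l' (lazy) (captured).
Lazy quantifiers expand one character at a time until the remainder of the pattern can match.
Matches: at [2:47] match '75gy56xhhhhPUuW41ln_7069gggggy5x6hF4blllssimx', groups = ('y56x', 'hhhPUuW41ln_7069gggggy5x6hF4blllssimx').
2 groups means the one result is a tuple of 2 captured strings — 1 here.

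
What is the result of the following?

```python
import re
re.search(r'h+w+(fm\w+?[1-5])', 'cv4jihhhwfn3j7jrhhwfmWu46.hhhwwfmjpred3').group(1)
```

This matches one or more of a literal 'h'; then one or more of a literal 'w'; then the literal 'fm', then one or more of a word character (lazy), then a character in [1-5] (captured).
`search` walks the string left to right and returns the first match it finds.
The match spans [16:24] → 'hhwfmWu4'.
Captured: group 1 = 'fmWu4'.

'fmWu4'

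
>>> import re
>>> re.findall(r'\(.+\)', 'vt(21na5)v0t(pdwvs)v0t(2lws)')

['(21na5)v0t(pdwvs)v0t(2lws)']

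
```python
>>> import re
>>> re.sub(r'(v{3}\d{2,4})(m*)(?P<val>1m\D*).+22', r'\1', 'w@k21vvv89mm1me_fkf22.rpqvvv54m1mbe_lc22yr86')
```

'w@k21vvv89yr86'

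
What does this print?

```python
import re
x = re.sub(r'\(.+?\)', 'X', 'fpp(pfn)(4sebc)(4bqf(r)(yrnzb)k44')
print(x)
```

Matches: at [3:8] → '(pfn)'; at [8:15] → '(4sebc)'; at [15:23] → '(4bqf(r)'; at [23:30] → '(yrnzb)'.
`sub` substitutes 'X' at each match site.

fppXXXXk44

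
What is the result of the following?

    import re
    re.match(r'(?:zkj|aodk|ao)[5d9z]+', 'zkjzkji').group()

`match` is anchored at position 0; if the pattern doesn't fit there, it returns None.
The match spans [0:4] → 'zkjz'.

'zkjz'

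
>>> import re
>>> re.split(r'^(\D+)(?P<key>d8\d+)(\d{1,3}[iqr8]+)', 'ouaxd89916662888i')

Pattern: anchored at the start of the string; then one or more of a non-digit (captured); then the literal 'd8', then one or more of a digit (captured as 'key'); then 1 to 3 of a digit, then one or more of one of [iqr8] (captured).
Matches to split on: at [0:17] → 'ouaxd89916662888i'.
With a capturing group present, the delimiter's captured portion is kept in the result list.

['', 'ouax', 'd8991666288', '8i', '']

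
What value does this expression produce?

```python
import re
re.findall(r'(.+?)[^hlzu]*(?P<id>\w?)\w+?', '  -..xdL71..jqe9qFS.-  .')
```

[(' ', '')]

Pattern: one or more of any character (lazy) (captured); then zero or more of any character except [hlzu]; then optionally a word character (captured as 'id'); then one or more of a word character (lazy).
Scanning left to right: at [0:19] match '  -..xdL71..jqe9qFS', groups = (' ', '').
`findall` packs the 2 group values into a tuple for every match.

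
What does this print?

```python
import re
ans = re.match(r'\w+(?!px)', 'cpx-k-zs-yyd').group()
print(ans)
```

The negative lookaround is zero-width — it rules out positions where the adjacent text would match, without consuming anything.
With `match`, the pattern is implicitly anchored at the beginning.
The match spans [0:3] → 'cpx'.

cpx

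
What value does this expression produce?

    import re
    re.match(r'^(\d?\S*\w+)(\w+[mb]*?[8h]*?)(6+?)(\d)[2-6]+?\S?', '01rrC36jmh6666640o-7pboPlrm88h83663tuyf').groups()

This matches anchored at the start of the string; then optionally a digit, then zero or more of a non-whitespace character, then one or more of a word character (captured); then one or more of a word character, then zero or more of one of [mb] (lazy), then zero or more of one of [8h] (lazy) (captured); then one or more of a literal '6' (lazy) (captured); then a digit (captured); then one or more of a character in [2-6] (lazy), then optionally a non-whitespace character.
`re.match` won't scan ahead — the pattern has to work from the very first character.
The match spans [0:36] → '01rrC36jmh6666640o-7pboPlrm88h83663t'.
Captured: group 1 = '01rrC36jmh6666640o-7pboPlrm88h8', group 2 = '3', group 3 = '6', group 4 = '6'.

('01rrC36jmh6666640o-7pboPlrm88h8', '3', '6', '6')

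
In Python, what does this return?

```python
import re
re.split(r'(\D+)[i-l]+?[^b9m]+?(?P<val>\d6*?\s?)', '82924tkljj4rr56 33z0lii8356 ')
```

['82924', 'tklj', '5', '6 33z0', 'li', '3', '56 ']

The `?` after the quantifier makes it lazy — it takes as little as possible before letting the rest of the pattern try.
With a capturing group present, the delimiter's captured portion is kept in the result list.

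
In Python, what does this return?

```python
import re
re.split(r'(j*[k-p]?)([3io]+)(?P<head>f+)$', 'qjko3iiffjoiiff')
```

['qjko3iiff', 'jo', 'ii', 'ff', '']

This matches zero or more of a literal 'j', then optionally a character in [k-p] (captured); then one or more of one of [3io] (captured); then one or more of a literal 'f' (captured as 'head'); then anchored at the end.
Because the pattern has a capturing group, `split` also inserts each captured text between the pieces.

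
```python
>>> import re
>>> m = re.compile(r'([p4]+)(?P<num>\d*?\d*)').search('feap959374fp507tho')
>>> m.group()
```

'p959374'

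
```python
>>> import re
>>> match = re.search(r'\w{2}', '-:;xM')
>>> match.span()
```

(3, 5)

The match spans [3:5] → 'xM'.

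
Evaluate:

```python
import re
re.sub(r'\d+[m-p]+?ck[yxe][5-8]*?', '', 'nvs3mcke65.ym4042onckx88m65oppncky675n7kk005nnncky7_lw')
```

The pattern matches one or more of a digit; then one or more of a character in [m-p] (lazy), then the literal 'ck', then one of [yxe]; then zero or more of a character in [5-8] (lazy).
Because the quantifier is non-greedy, it stops expanding at the earliest point where the rest of the pattern can succeed.
Matches: at [3:8] → '3mcke'; at [13:22] → '4042onckx'; at [25:34] → '65oppncky'; at [41:50] → '005nnncky'.
Each match is replaced by ''.

'nvs65.ym88m675n7kk7_lw'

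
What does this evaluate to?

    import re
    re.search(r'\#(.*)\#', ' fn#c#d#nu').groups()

Unlike `match`, `search` isn't anchored — it looks for the pattern anywhere in the string.
The match spans [3:8] → '#c#d#'.
Captured: group 1 = 'c#d'.

('c#d',)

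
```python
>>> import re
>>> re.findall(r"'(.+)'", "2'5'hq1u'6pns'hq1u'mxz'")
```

["5'hq1u'6pns'hq1u'mxz"]

`findall` collects group 1 from the one match (1 total).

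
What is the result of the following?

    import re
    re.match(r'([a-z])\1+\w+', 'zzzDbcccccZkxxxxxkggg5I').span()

(0, 23)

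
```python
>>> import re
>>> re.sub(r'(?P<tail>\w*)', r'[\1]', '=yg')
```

'[]=[yg][]'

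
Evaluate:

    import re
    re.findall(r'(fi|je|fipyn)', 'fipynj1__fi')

`|` is ordered: at each position the engine commits to the first alternative that works.
With a single group, `findall` returns only what that group captured — 2 items.

['fi', 'fi']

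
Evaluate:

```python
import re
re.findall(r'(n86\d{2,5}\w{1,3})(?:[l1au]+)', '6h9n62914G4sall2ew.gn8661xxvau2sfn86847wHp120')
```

['n8661xxv', 'n86847wHp']

The pattern matches the literal 'n86', then 2 to 5 of a digit, then 1 to 3 of a word character (captured); then one or more of one of [l1au] (non-capturing group).
Scanning left to right: at [20:30] match 'n8661xxvau', group 1 = 'n8661xxv'; at [33:43] match 'n86847wHp1', group 1 = 'n86847wHp'.
One capturing group, so `findall` returns just the captured substring from each match — 2 in all.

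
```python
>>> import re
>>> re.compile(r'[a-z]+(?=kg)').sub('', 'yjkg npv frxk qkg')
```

Lookahead/lookbehind check context without consuming it, so the matched span excludes the asserted characters.
Matches: at [0:2] → 'yj'; at [14:15] → 'q'.
`sub` substitutes '' at each match site.

'kg npv frxk kg'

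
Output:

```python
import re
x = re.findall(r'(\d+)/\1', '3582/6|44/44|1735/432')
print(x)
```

`\1` has to match the exact text group 1 already captured.
Scanning left to right: at [7:12] match '44/44', group 1 = '44'.
With a single group, `findall` returns only what that group captured — 1 item.

['44']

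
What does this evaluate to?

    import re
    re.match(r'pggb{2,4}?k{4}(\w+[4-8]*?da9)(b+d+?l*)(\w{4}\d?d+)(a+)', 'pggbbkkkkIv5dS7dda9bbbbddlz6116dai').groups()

('Iv5dS7dda9', 'bbbbddl', 'z6116d', 'a')

The match spans [0:33] → 'pggbbkkkkIv5dS7dda9bbbbddlz6116da'.
Captured: group 1 = 'Iv5dS7dda9', group 2 = 'bbbbddl', group 3 = 'z6116d', group 4 = 'a'.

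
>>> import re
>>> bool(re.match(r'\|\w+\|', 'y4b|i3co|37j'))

`re.match` only tries the pattern at the start of the string.
Here the string doesn't start with a match, so the call returns None, and `bool(None)` is False.

False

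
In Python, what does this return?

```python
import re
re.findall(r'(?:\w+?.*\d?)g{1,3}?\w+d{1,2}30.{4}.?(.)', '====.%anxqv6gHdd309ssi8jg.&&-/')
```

The pattern matches one or more of a word character (lazy), then zero or more of any character, then optionally a digit (non-capturing group); then 1 to 3 of the literal 'g' (lazy), then one or more of a word character; then 1 to 2 of the literal 'd', then the literal '30'; then exactly 4 of any character, then optionally any character; then any character (captured).
Walking the string: at [6:24] match 'anxqv6gHdd309ssi8j', group 1 = 'j'.
With a single group, `findall` returns only what that group captured — 1 item.

['j']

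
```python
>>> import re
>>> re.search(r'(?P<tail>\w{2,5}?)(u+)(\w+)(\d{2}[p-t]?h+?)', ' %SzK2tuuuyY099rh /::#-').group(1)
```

'SzK2t'

The match spans [2:17] → 'SzK2tuuuyY099rh'.
Captured: group 1 = 'SzK2t', group 2 = 'uuu', group 3 = 'yY0', group 4 = '99rh'.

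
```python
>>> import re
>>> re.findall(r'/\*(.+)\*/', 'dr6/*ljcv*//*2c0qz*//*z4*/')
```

`findall` collects group 1 from the one match (1 total).

['ljcv*//*2c0qz*//*z4']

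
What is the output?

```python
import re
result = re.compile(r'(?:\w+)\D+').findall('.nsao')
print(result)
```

['nsao']

No capturing groups, so `findall` returns the 1 full match string.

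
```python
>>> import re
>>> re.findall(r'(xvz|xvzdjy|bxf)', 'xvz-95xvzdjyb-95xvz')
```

`|` is ordered: at each position the engine commits to the first alternative that works.
One capturing group, so `findall` returns just the captured substring from each match — 3 in all.

['xvz', 'xvz', 'xvz']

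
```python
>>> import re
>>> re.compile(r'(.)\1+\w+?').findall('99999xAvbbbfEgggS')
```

After group 1 captures some text, `\1` only succeeds where that same text appears again.
One capturing group, so `findall` returns just the captured substring from each match — 3 in all.

['9', 'b', 'g']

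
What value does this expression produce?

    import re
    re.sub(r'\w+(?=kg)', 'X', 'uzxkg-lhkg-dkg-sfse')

'Xkg-Xkg-Xkg-sfse'

The lookaround is zero-width — it requires the adjacent text to match without consuming it, so the asserted text isn't part of the match.
Matches: at [0:3] → 'uzx'; at [6:8] → 'lh'; at [11:12] → 'd'.
Every occurrence is swapped for 'X'.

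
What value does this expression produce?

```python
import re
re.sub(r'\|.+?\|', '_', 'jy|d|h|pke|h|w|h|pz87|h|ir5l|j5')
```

`sub` substitutes '_' at each match site.

'jy_h_h_h_h_j5'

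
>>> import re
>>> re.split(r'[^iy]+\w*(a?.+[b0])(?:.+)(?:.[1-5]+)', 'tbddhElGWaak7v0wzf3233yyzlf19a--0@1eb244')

This matches one or more of any character except [iy], then zero or more of a word character; then optionally the literal 'a', then one or more of any character, then one of [b0] (captured); then one or more of any character (non-capturing group); then any character, then one or more of a character in [1-5] (non-capturing group).
Matches to split on: at [0:40] → 'tbddhElGWaak7v0wzf3233yyzlf19a--0@1eb244'.
Because the pattern has a capturing group, `split` also inserts each captured text between the pieces.

['', '--0@1eb', '']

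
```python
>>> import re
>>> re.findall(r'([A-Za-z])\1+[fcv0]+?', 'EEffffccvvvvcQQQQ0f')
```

['E', 'f', 'v', 'Q']

`\1` is not a pattern — it's the concrete string captured by group 1, re-applied verbatim.
With a single group, `findall` returns only what that group captured — 4 items.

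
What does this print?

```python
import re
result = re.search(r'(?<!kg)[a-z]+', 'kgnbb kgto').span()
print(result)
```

(0, 5)

The negative lookaround is zero-width — it rules out positions where the adjacent text would match, without consuming anything.
`re.search` scans for the first position where the pattern succeeds.
The match spans [0:5] → 'kgnbb'.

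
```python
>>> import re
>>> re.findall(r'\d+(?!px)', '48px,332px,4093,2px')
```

The negative lookaround is zero-width — it rules out positions where the adjacent text would match, without consuming anything.
Scanning left to right: at [0:1] → '4'; at [5:7] → '33'; at [11:15] → '4093'.
Since nothing is captured, `findall` lists the 3 matched substrings directly.

['4', '33', '4093']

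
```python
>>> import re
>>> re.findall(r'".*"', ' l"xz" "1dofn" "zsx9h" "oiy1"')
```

['"xz" "1dofn" "zsx9h" "oiy1"']

No capturing groups, so `findall` returns the 1 full match string.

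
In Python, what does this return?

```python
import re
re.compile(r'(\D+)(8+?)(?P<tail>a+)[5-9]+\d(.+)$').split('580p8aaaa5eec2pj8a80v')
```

['580p8aaaa5eec2', 'pj', '8', 'a', 'v', '']

Because the pattern has a capturing group, `split` also inserts each captured text between the pieces.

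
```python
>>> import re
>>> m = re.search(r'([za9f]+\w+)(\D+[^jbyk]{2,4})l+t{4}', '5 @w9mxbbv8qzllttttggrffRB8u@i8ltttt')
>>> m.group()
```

'9mxbbv8qzllttttggrffRB8u@i8ltttt'

Pattern: one or more of one of [za9f], then one or more of a word character (captured); then one or more of a non-digit, then 2 to 4 of any character except [jbyk] (captured); then one or more of the literal 'l', then exactly 4 of a literal 't'.
`re.search` tries every starting position until one works.
The match spans [4:36] → '9mxbbv8qzllttttggrffRB8u@i8ltttt'.
Captured: group 1 = '9mxbbv8qzllttttggrffRB8u', group 2 = '@i8'.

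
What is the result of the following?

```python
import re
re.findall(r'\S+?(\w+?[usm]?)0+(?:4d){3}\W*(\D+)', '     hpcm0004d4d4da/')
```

The `?` after the quantifier makes it lazy — it takes as little as possible before letting the rest of the pattern try.
`findall` packs the 2 group values into a tuple for every match.

[('pcm', 'a/')]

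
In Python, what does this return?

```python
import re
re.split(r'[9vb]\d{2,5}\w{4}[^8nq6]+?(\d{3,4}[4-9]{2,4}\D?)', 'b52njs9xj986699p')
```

This matches one of [9vb]; then 2 to 5 of a digit, then exactly 4 of a word character; then one or more of any character except [8nq6] (lazy); then 3 to 4 of a digit, then 2 to 4 of a character in [4-9], then optionally a non-digit (captured).
With the lazy modifier that quantifier settles for the fewest repetitions that let the rest of the pattern succeed (the atoms after it are unaffected and can still be greedy).
Matches to split on: at [0:16] → 'b52njs9xj986699p'.
Because the pattern has a capturing group, `split` also inserts each captured text between the pieces.

['', '986699p', '']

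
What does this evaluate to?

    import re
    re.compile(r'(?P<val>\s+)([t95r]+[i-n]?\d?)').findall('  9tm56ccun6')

[('  ', '9tm5')]

With 2 capturing groups, `findall` returns a 2-tuple per match.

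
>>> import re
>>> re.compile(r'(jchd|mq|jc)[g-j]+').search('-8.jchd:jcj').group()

'jch'

Unlike `match`, `search` isn't anchored — it looks for the pattern anywhere in the string.
The match spans [3:6] → 'jch'.
Captured: group 1 = 'jc'.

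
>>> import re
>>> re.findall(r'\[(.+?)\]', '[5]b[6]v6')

['5', '6']

Scanning left to right: at [0:3] match '[5]', group 1 = '5'; at [4:7] match '[6]', group 1 = '6'.
Because there's exactly one group, `findall` drops the full match and keeps group 1 from each hit.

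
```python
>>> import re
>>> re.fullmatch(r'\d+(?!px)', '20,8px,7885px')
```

None

The negative lookahead/lookbehind blocks any match where the forbidden context is present.
For `fullmatch`, every character of the input must be accounted for by the pattern.
Here there's no way to consume every character, so the call returns None.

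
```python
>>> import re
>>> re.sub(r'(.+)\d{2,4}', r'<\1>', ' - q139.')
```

This matches one or more of any character (captured); then 2 to 4 of a digit.
The replacement refers to a captured group, so each match is rewritten using its own captured text.

'< - q1>.'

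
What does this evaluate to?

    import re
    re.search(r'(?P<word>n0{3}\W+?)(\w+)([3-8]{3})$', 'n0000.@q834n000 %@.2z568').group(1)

'n000 %@.'

The match spans [11:24] → 'n000 %@.2z568'.
Captured: group 1 = 'n000 %@.', group 2 = '2z', group 3 = '568'.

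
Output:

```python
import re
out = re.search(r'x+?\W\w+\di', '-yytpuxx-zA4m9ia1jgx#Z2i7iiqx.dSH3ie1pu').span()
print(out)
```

(6, 15)

The pattern matches one or more of a literal 'x' (lazy); then a non-word character; then one or more of a word character, then a digit, then a literal 'i'.
`re.search` tries every starting position until one works.
The match spans [6:15] → 'xx-zA4m9i'.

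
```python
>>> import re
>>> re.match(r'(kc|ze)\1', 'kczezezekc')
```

None

`re.match` only tries the pattern at the start of the string.
Here position 0 doesn't satisfy it, so the call returns None.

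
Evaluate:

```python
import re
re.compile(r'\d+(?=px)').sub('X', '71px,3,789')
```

'Xpx,3,789'

The `(?=…)`/`(?<=…)` assertion just peeks at neighbouring text; it doesn't advance the match position.
`sub` substitutes 'X' at each match site.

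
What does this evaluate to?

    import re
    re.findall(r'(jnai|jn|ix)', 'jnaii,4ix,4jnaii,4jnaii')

`|` is ordered: at each position the engine commits to the first alternative that works.
Scanning left to right: at [0:4] match 'jnai', group 1 = 'jnai'; at [7:9] match 'ix', group 1 = 'ix'; at [11:15] match 'jnai', group 1 = 'jnai'; at [18:22] match 'jnai', group 1 = 'jnai'.
With a single group, `findall` returns only what that group captured — 4 items.

['jnai', 'ix', 'jnai', 'jnai']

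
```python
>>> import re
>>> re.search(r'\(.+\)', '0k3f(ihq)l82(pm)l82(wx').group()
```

`re.search` tries every starting position until one works.
The match spans [4:16] → '(ihq)l82(pm)'.

'(ihq)l82(pm)'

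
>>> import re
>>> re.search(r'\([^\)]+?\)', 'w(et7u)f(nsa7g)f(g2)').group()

'(et7u)'

Unlike `match`, `search` isn't anchored — it looks for the pattern anywhere in the string.
The match spans [1:7] → '(et7u)'.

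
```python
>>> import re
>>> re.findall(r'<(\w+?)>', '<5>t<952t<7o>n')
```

One capturing group, so `findall` returns just the captured substring from each match — 2 in all.

['5', '7o']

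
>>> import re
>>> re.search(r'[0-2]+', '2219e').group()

Pattern: one or more of a character in [0-2].
`re.search` tries every starting position until one works.
The match spans [0:3] → '221'.

'221'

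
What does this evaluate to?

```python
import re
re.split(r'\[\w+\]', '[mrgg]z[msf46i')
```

Splitting on the pattern gives 2 pieces.

['', 'z[msf46i']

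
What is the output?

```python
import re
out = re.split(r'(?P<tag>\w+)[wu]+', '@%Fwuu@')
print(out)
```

The pattern matches one or more of a word character (captured as 'tag'); then one or more of one of [wu].
Matches to split on: at [2:6] → 'Fwuu'.
The group in the pattern means `split` returns the separators' captures alongside the pieces.

['@%', 'Fwu', '@']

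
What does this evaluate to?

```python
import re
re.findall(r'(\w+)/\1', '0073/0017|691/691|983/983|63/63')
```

['691', '983', '63']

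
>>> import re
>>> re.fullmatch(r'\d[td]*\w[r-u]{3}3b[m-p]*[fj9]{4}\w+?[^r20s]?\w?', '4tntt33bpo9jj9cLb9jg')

The pattern matches a digit, then zero or more of one of [td], then a word character; then exactly 3 of a character in [r-u], then the literal '3b'; then zero or more of a character in [m-p], then exactly 4 of one of [fj9]; then one or more of a word character (lazy), then optionally any character except [r20s], then optionally a word character.
`fullmatch` succeeds only if the pattern covers the string from start to end.
Here the pattern can't cover the whole string, so the call returns None.

None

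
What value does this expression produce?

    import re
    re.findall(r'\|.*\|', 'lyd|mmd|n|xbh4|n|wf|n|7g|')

['|mmd|n|xbh4|n|wf|n|7g|']

Matches: at [3:25] → '|mmd|n|xbh4|n|wf|n|7g|'.
With no groups in the pattern, `findall` gives back each whole match — 1 here.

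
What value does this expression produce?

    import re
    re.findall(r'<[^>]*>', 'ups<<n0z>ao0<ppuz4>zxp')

['<<n0z>', '<ppuz4>']

`findall` yields the raw match text (2 of them) because the pattern has no groups.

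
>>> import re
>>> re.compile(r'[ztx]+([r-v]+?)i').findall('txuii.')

Pattern: one or more of one of [ztx]; then one or more of a character in [r-v] (lazy) (captured); then a literal 'i'.
Walking the string: at [0:4] match 'txui', group 1 = 'u'.
Because there's exactly one group, `findall` drops the full match and keeps group 1 from the one hit.

['u']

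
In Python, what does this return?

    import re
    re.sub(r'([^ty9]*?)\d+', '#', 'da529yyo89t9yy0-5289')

'#yy#t#yy##'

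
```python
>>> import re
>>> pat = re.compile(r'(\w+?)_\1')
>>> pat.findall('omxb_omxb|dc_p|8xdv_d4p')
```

['omxb']

A backreference is literal: `\1` must see the identical characters the first group matched.
With a single group, `findall` returns only what that group captured — 1 item.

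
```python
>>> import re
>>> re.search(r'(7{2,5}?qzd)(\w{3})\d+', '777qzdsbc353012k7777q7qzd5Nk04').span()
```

The pattern matches 2 to 5 of a literal '7' (lazy), then the literal 'qzd' (captured); then exactly 3 of a word character (captured); then one or more of a digit.
`search` walks the string left to right and returns the first match it finds.
The match spans [0:15] → '777qzdsbc353012'.
Captured: group 1 = '777qzd', group 2 = 'sbc'.

(0, 15)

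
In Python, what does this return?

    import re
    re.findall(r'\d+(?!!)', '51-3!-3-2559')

A negative assertion filters positions out without eating any characters.
No capturing groups, so `findall` returns the 3 full match strings.

['51', '3', '2559']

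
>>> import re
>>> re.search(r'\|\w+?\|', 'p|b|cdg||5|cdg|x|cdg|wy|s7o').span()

The match spans [1:4] → '|b|'.

(1, 4)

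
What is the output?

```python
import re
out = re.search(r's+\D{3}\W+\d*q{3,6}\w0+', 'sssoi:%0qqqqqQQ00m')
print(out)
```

Pattern: one or more of a literal 's', then exactly 3 of a non-digit; then one or more of a non-word character, then zero or more of a digit, then 3 to 6 of a literal 'q'; then a word character; then one or more of a literal '0'.
Unlike `match`, `search` isn't anchored — it looks for the pattern anywhere in the string.
Here no position works, so the call returns None.

None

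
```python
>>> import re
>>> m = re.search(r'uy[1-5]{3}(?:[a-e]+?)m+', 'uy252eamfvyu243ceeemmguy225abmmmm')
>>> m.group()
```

'uy252eam'

The pattern matches the literal 'uy', then exactly 3 of a character in [1-5]; then one or more of a character in [a-e] (lazy) (non-capturing group); then one or more of a literal 'm'.
`re.search` tries every starting position until one works.
The match spans [0:8] → 'uy252eam'.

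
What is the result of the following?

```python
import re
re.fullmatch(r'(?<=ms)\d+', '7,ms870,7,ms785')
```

The `(?=…)`/`(?<=…)` assertion just peeks at neighbouring text; it doesn't advance the match position.
`re.fullmatch` is like wrapping the pattern in `^…$` (in single-line mode).
Here the string isn't matched end-to-end, so the call returns None.

None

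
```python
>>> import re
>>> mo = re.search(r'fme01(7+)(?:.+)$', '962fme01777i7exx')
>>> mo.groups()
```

('777',)

The pattern matches the literal 'fme', then the literal '01'; then one or more of a literal '7' (captured); then one or more of any character (non-capturing group); then anchored at the end.
`re.search` scans for the first position where the pattern succeeds.
The match spans [3:16] → 'fme01777i7exx'.
Captured: group 1 = '777'.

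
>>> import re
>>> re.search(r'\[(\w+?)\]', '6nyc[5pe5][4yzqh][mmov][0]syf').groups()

`re.search` scans for the first position where the pattern succeeds.
The match spans [4:10] → '[5pe5]'.
Captured: group 1 = '5pe5'.

('5pe5',)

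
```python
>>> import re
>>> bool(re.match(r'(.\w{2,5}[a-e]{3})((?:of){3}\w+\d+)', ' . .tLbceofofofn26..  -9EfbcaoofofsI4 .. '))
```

False

Pattern: any character, then 2 to 5 of a word character, then exactly 3 of a character in [a-e] (captured); then the literal 'of' repeated 3 times, then one or more of a word character, then one or more of a digit (captured).
`re.match` won't scan ahead — the pattern has to work from the very first character.
Here position 0 doesn't satisfy it, so the call returns None, and `bool(None)` is False.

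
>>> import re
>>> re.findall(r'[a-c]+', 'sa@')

['a']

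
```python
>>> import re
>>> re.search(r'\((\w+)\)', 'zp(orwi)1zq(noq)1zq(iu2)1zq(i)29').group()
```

'(orwi)'

`re.search` tries every starting position until one works.
The match spans [2:8] → '(orwi)'.
Captured: group 1 = 'orwi'.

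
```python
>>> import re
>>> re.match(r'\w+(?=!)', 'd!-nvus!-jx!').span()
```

The lookaround is zero-width — it requires the adjacent text to match without consuming it, so the asserted text isn't part of the match.
`match` is anchored at position 0; if the pattern doesn't fit there, it returns None.
The match spans [0:1] → 'd'.

(0, 1)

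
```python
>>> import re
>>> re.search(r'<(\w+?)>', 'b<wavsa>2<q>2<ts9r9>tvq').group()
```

'<wavsa>'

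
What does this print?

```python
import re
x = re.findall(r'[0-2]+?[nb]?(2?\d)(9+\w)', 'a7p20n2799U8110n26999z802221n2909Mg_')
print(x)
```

The pattern matches one or more of a character in [0-2] (lazy), then optionally one of [nb]; then optionally a literal '2', then a digit (captured); then one or more of the literal '9', then a word character (captured).
Matches: at [3:11] match '20n2799U', groups = ('27', '99U'); at [12:22] match '110n26999z', groups = ('26', '999z'); at [23:32] match '02221n290', groups = ('2', '90').
Multiple groups make `findall` return tuples — one 2-tuple for each match.

[('27', '99U'), ('26', '999z'), ('2', '90')]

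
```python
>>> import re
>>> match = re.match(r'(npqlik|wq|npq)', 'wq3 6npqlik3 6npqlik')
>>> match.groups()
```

`re.match` only tries the pattern at the start of the string.
The match spans [0:2] → 'wq'.
Captured: group 1 = 'wq'.

('wq',)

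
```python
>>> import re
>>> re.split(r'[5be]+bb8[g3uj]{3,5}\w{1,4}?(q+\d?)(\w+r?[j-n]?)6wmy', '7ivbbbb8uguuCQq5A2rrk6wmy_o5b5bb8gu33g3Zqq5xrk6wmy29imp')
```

['7iv', 'q5', 'A2rrk6wmy_o5b5bb8gu33g3Zqq5xrk', '29imp']

Pattern: one or more of one of [5be], then the literal 'bb8'; then 3 to 5 of one of [g3uj], then 1 to 4 of a word character (lazy); then one or more of the literal 'q', then optionally a digit (captured); then one or more of a word character, then optionally a literal 'r', then optionally a character in [j-n] (captured); then the literal '6', then the literal 'wmy'.
Matches to split on: at [3:50] → 'bbbb8uguuCQq5A2rrk6wmy_o5b5bb8gu33g3Zqq5xrk6wmy'.
The group in the pattern means `split` returns the separators' captures alongside the pieces.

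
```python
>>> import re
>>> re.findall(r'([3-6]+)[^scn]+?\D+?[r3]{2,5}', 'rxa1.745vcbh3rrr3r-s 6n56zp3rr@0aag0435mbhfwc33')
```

A `+?`/`*?`/`{m,n}?` starts at its minimum and grows only as far as needed for what follows to match.
Because there's exactly one group, `findall` drops the full match and keeps group 1 from each hit.

['45', '56', '435']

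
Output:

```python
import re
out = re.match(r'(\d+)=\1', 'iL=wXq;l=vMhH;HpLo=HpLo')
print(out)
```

`\1` has to match the exact text group 1 already captured.
`re.match` won't scan ahead — the pattern has to work from the very first character.
Here the string doesn't start with a match, so the call returns None.

None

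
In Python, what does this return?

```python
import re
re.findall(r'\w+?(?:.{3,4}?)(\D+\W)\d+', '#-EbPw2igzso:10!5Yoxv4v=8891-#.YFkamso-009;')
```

A non-greedy quantifier consumes as few characters as it can — just enough that the remainder of the pattern still matches from where it stops; whatever follows it matches normally.
One capturing group, so `findall` returns just the captured substring from each match — 3 in all.

['igzso:', 'v=', 'mso-']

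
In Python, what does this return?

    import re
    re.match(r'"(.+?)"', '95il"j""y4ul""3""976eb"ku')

None

`re.match` won't scan ahead — the pattern has to work from the very first character.
Here position 0 doesn't satisfy it, so the call returns None.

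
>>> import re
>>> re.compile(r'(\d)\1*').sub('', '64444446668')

''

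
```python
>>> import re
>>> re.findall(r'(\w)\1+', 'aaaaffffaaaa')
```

`\1` has to match the exact text group 1 already captured.
`findall` collects group 1 from each match (3 total).

['a', 'f', 'a']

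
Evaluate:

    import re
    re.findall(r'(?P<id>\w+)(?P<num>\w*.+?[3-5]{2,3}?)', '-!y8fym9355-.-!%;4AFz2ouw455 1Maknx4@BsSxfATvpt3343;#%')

The pattern matches one or more of a word character (captured as 'id'); then zero or more of a word character, then one or more of any character (lazy), then 2 to 3 of a character in [3-5] (lazy) (captured as 'num').
With the lazy modifier that quantifier settles for the fewest repetitions that let the rest of the pattern succeed (the atoms after it are unaffected and can still be greedy).
Scanning left to right: at [2:27] match 'y8fym9355-.-!%;4AFz2ouw45', groups = ('y8fym9355', '-.-!%;4AFz2ouw45'); at [27:49] match '5 1Maknx4@BsSxfATvpt33', groups = ('5', ' 1Maknx4@BsSxfATvpt33').
`findall` packs the 2 group values into a tuple for every match.

[('y8fym9355', '-.-!%;4AFz2ouw45'), ('5', ' 1Maknx4@BsSxfATvpt33')]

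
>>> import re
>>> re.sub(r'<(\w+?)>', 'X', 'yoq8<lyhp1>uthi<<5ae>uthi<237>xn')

'yoq8Xuthi<XuthiXxn'

Matches: at [4:11] → '<lyhp1>'; at [16:21] → '<5ae>'; at [25:30] → '<237>'.
Each match is replaced by 'X'.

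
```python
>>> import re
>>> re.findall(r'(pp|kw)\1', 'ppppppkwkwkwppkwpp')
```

['pp', 'kw']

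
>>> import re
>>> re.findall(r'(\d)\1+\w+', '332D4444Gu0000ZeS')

['3']

`\1` is not a pattern — it's the concrete string captured by group 1, re-applied verbatim.
`findall` collects group 1 from the one match (1 total).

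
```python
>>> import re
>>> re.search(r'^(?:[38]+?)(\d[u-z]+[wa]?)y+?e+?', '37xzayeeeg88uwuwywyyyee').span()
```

(0, 7)

Because the quantifier is non-greedy, it stops expanding at the earliest point where the rest of the pattern can succeed.
The match spans [0:7] → '37xzaye'.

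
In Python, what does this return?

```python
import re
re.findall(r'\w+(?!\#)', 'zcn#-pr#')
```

['zc', 'p']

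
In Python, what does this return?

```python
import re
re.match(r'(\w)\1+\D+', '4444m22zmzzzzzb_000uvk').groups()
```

('4',)

`\1` has to match the exact text group 1 already captured.
`match` is anchored at position 0; if the pattern doesn't fit there, it returns None.
The match spans [0:5] → '4444m'.
Captured: group 1 = '4'.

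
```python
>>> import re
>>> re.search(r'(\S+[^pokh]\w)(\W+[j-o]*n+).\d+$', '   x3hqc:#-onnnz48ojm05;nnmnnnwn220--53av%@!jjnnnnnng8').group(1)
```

'x3hqc:#-onnnz48ojm05;nnmnnnwn220--53av'

The match spans [3:54] → 'x3hqc:#-onnnz48ojm05;nnmnnnwn220--53av%@!jjnnnnnng8'.
Captured: group 1 = 'x3hqc:#-onnnz48ojm05;nnmnnnwn220--53av', group 2 = '%@!jjnnnnnn'.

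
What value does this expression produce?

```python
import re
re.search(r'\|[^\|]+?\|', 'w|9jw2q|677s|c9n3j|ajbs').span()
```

(1, 8)

Unlike `match`, `search` isn't anchored — it looks for the pattern anywhere in the string.
The match spans [1:8] → '|9jw2q|'.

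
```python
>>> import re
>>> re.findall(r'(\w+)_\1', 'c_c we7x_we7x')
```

['c', 'we7x']

The backreference `\1` re-matches whatever the first group consumed, character for character.
Because there's exactly one group, `findall` drops the full match and keeps group 1 from each hit.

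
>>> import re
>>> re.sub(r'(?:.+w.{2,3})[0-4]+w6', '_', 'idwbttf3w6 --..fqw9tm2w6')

'_'

`sub` substitutes '_' at each match site.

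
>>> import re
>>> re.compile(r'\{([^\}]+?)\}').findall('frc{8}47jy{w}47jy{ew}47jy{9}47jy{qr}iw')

`findall` collects group 1 from each match (5 total).

['8', 'w', 'ew', '9', 'qr']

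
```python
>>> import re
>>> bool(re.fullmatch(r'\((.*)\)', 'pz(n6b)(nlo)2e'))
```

False

`re.fullmatch` is like wrapping the pattern in `^…$` (in single-line mode).
Here the string isn't matched end-to-end, so the call returns None, and `bool(None)` is False.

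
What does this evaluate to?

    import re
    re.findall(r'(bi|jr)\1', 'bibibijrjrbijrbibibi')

['bi', 'jr', 'bi']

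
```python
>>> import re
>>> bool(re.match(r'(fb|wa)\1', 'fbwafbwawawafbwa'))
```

The backreference `\1` re-matches whatever the first group consumed, character for character.
`re.match` only tries the pattern at the start of the string.
Here the pattern fails at index 0, so the call returns None, and `bool(None)` is False.

False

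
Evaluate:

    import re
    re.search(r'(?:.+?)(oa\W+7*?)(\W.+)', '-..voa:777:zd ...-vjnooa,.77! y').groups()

The pattern matches one or more of any character (lazy) (non-capturing group); then the literal 'oa', then one or more of a non-word character, then zero or more of a literal '7' (lazy) (captured); then a non-word character, then one or more of any character (captured).
`re.search` scans for the first position where the pattern succeeds.
The match spans [0:31] → '-..voa:777:zd ...-vjnooa,.77! y'.
Captured: group 1 = 'oa:777', group 2 = ':zd ...-vjnooa,.77! y'.

('oa:777', ':zd ...-vjnooa,.77! y')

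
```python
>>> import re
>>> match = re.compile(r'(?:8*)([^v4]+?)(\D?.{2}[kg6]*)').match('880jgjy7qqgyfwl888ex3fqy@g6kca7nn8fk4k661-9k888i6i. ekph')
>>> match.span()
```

`re.match` won't scan ahead — the pattern has to work from the very first character.
The match spans [0:6] → '880jgj'.

(0, 6)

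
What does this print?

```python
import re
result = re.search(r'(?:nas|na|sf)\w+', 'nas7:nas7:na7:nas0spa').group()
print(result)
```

Unlike `match`, `search` isn't anchored — it looks for the pattern anywhere in the string.
The match spans [0:4] → 'nas7'.

nas7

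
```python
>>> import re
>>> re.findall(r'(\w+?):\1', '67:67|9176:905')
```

['67']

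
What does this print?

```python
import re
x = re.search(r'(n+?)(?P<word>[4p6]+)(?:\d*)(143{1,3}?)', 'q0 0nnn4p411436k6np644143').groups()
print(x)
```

The pattern matches one or more of a literal 'n' (lazy) (captured); then one or more of one of [4p6] (captured as 'word'); then zero or more of a digit (non-capturing group); then the literal '14', then 1 to 3 of a literal '3' (lazy) (captured).
`re.search` scans for the first position where the pattern succeeds.
The match spans [4:14] → 'nnn4p41143'.
Captured: group 1 = 'nnn', group 2 = '4p4', group 3 = '143'.

('nnn', '4p4', '143')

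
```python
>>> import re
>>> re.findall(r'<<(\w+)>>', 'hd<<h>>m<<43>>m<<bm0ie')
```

One capturing group, so `findall` returns just the captured substring from each match — 2 in all.

['h', '43']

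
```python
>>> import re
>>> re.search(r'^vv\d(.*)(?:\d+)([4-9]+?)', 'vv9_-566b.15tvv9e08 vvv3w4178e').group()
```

'vv9_-566b.15tvv9e08 vvv3w4178'

This matches anchored at the start of the string; then the literal 'vv', then a digit; then zero or more of any character (captured); then one or more of a digit (non-capturing group); then one or more of a character in [4-9] (lazy) (captured).
`re.search` tries every starting position until one works.
The match spans [0:29] → 'vv9_-566b.15tvv9e08 vvv3w4178'.
Captured: group 1 = '_-566b.15tvv9e08 vvv3w41', group 2 = '8'.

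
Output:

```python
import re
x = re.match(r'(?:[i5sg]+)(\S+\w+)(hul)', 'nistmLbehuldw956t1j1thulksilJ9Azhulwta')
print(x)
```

None

The pattern matches one or more of one of [i5sg] (non-capturing group); then one or more of a non-whitespace character, then one or more of a word character (captured); then the literal 'hu', then the literal 'l' (captured).
`match` is anchored at position 0; if the pattern doesn't fit there, it returns None.
Here position 0 doesn't satisfy it, so the call returns None.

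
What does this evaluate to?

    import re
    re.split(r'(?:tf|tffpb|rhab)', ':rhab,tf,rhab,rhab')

[':', ',', ',', ',', '']

Splitting on the pattern gives 5 pieces.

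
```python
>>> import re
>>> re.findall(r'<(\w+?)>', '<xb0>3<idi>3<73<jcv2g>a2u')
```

With a single group, `findall` returns only what that group captured — 3 items.

['xb0', 'idi', 'jcv2g']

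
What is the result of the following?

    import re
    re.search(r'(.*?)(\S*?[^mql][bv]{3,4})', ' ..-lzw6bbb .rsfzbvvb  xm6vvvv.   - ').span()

(0, 11)

The pattern matches zero or more of any character (lazy) (captured); then zero or more of a non-whitespace character (lazy), then any character except [mql], then 3 to 4 of one of [bv] (captured).
A `+?`/`*?`/`{m,n}?` starts at its minimum and grows only as far as needed for what follows to match.
`search` walks the string left to right and returns the first match it finds.
The match spans [0:11] → ' ..-lzw6bbb'.
Captured: group 1 = ' ', group 2 = '..-lzw6bbb'.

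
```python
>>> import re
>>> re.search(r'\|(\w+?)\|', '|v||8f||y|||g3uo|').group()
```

'|v|'

`re.search` tries every starting position until one works.
The match spans [0:3] → '|v|'.
Captured: group 1 = 'v'.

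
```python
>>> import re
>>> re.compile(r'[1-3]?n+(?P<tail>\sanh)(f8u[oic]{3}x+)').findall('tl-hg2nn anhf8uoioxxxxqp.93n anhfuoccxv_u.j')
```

This matches optionally a character in [1-3], then one or more of the literal 'n'; then whitespace, then the literal 'anh' (captured as 'tail'); then the literal 'f8u', then exactly 3 of one of [oic], then one or more of the literal 'x' (captured).
Scanning left to right: at [5:22] match '2nn anhf8uoioxxxx', groups = (' anh', 'f8uoioxxxx').
With 2 capturing groups, `findall` returns a 2-tuple per match.

[(' anh', 'f8uoioxxxx')]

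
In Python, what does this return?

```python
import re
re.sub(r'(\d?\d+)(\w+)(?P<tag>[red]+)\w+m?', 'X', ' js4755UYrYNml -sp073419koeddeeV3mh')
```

' jsX -spX'

This matches optionally a digit, then one or more of a digit (captured); then one or more of a word character (captured); then one or more of one of [red] (captured as 'tag'); then one or more of a word character, then optionally a literal 'm'.
Matches: at [3:14] → '4755UYrYNml'; at [18:35] → '073419koeddeeV3mh'.
Each match is replaced by 'X'.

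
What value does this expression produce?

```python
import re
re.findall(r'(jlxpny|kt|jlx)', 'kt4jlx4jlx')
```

['kt', 'jlx', 'jlx']

Matches: at [0:2] match 'kt', group 1 = 'kt'; at [3:6] match 'jlx', group 1 = 'jlx'; at [7:10] match 'jlx', group 1 = 'jlx'.
Because there's exactly one group, `findall` drops the full match and keeps group 1 from each hit.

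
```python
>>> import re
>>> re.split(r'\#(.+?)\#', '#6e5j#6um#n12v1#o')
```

Lazy quantifiers expand one character at a time until the remainder of the pattern can match.
Matches to split on: at [0:6] → '#6e5j#'; at [9:16] → '#n12v1#'.
The group in the pattern means `split` returns the separators' captures alongside the pieces.

['', '6e5j', '6um', 'n12v1', 'o']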